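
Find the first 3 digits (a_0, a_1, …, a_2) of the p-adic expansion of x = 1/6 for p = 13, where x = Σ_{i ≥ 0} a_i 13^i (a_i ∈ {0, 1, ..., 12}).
(a_0, …, a_2) = (11, 10, 10)

v_13(1/6) = 0 (numerator and denominator both coprime to 13), so x ∈ ℤ_13^×. Compute digits iteratively via a_i = x_i mod 13, x_{i+1} = (x_i − a_i)/13, with x_0 = x:
  x_0 = 1/6;  a_0 = 11;  x_1 = (x_0 − 11)/13 = -5/6
  x_1 = -5/6;  a_1 = 10;  x_2 = (x_1 − 10)/13 = -5/6
  x_2 = -5/6;  a_2 = 10;  x_3 = (x_2 − 10)/13 = -5/6
Digits: (11, 10, 10).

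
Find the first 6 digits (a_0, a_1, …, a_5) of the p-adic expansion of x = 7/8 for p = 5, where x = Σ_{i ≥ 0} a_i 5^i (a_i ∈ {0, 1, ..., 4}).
(a_0, …, a_5) = (4, 0, 3, 0, 3, 0)

v_5(7/8) = 0 (numerator and denominator both coprime to 5), so x ∈ ℤ_5^×. Compute digits iteratively via a_i = x_i mod 5, x_{i+1} = (x_i − a_i)/5, with x_0 = x:
  x_0 = 7/8;  a_0 = 4;  x_1 = (x_0 − 4)/5 = -5/8
  x_1 = -5/8;  a_1 = 0;  x_2 = (x_1 − 0)/5 = -1/8
  x_2 = -1/8;  a_2 = 3;  x_3 = (x_2 − 3)/5 = -5/8
  x_3 = -5/8;  a_3 = 0;  x_4 = (x_3 − 0)/5 = -1/8
  x_4 = -1/8;  a_4 = 3;  x_5 = (x_4 − 3)/5 = -5/8
  x_5 = -5/8;  a_5 = 0;  x_6 = (x_5 − 0)/5 = -1/8
Digits: (4, 0, 3, 0, 3, 0).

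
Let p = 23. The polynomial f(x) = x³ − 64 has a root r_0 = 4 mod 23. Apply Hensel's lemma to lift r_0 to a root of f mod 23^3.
r_2 = 4 (mod 12167)

Hensel: r_{i+1} = r_i − f(r_i)/f′(r_i) mod 23^{i+2}, where f′(x) = 3x². Iterate:
  r_0 = 4 (mod 23)
  r_1 = 4 (mod 529)
  r_2 = 4 (mod 12167)
Final: r = 4 with f(r) ≡ 0 mod 23^3.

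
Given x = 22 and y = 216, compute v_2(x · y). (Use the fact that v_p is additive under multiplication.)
v_2(4752) = 4

v_p(x) = 1 (factor: 22 = 2^1 · 11); v_p(y) = 3 (factor: 216 = 2^3 · 27). Additivity: v_p(xy) = v_p(x) + v_p(y) = 1 + 3 = 4. (Direct check: xy = 4752 = 2^4 · (297).)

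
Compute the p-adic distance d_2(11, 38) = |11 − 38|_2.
d_2(11, 38) = 1

Step 1 — x − y = 11 − 38 = -27. Step 2 — v_2(-27) = 0 (factor: -27 = −(2^0 · 27); the sign does not affect v_p). Step 3 — |x − y|_2 = 2^{0} = 1.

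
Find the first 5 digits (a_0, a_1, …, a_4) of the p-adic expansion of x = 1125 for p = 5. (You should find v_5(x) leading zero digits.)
(a_0, …, a_4) = (0, 0, 0, 4, 1)

v_5(1125) = 3, so a_0 = ... = a_2 = 0. Factor out: x = 5^3 · u with u = 9 a unit in ℤ_5. Expand u iteratively via a_{v+i} = u_i mod 5, u_{i+1} = (u_i − a_{v+i})/5:
  u_0 = 9;  a_3 = 4;  u_1 = (u_0 − 4)/5 = 1
  u_1 = 1;  a_4 = 1;  u_2 = (u_1 − 1)/5 = 0
Digits: (0, 0, 0, 4, 1).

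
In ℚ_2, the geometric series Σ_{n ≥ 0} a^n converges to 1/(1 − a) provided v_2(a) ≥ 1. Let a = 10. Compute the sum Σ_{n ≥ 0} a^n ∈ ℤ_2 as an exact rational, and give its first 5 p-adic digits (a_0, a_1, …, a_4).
Σ a^n = 1/(1 − a) = -1/9;  first 5 digits = (1, 1, 1, 0, 0)

v_2(a) = 1 ≥ 1, so the series converges in ℤ_2 to 1/(1 − a) = 1/(1 − 10) = -1/9. Expand this rational in ℤ_2: compute digits iteratively via d_i = x_i mod 2, x_{i+1} = (x_i − d_i)/2. The first 5 digits are (1, 1, 1, 0, 0).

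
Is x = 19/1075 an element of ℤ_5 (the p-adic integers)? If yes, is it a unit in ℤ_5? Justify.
x ∉ ℤ_5 (v_5(x) = -2 < 0)

ℤ_5 = {x ∈ ℚ_5 : v_5(x) ≥ 0} and ℤ_5^× = {x ∈ ℤ_5 : v_5(x) = 0}. Here v_5(19/1075) = v_5(num) − v_5(den) = -2; compare against these criteria.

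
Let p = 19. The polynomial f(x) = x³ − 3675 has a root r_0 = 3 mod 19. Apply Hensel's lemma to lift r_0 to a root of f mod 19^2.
r_1 = 98 (mod 361)

Hensel: r_{i+1} = r_i − f(r_i)/f′(r_i) mod 19^{i+2}, where f′(x) = 3x². Iterate:
  r_0 = 3 (mod 19)
  r_1 = 98 (mod 361)
Final: r = 98 with f(r) ≡ 0 mod 19^2.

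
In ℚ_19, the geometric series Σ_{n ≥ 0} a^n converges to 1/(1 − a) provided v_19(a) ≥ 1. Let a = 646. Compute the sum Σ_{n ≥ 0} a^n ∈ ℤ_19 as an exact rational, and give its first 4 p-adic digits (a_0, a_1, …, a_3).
Σ a^n = 1/(1 − a) = -1/645;  first 4 digits = (1, 15, 17, 15)

v_19(a) = 1 ≥ 1, so the series converges in ℤ_19 to 1/(1 − a) = 1/(1 − 646) = -1/645. Expand this rational in ℤ_19: compute digits iteratively via d_i = x_i mod 19, x_{i+1} = (x_i − d_i)/19. The first 4 digits are (1, 15, 17, 15).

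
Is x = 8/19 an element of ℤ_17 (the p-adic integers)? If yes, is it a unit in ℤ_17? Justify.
x ∈ ℤ_17^× (unit); v_17(x) = 0

ℤ_17 = {x ∈ ℚ_17 : v_17(x) ≥ 0} and ℤ_17^× = {x ∈ ℤ_17 : v_17(x) = 0}. Here v_17(8/19) = v_17(num) − v_17(den) = 0; compare against these criteria.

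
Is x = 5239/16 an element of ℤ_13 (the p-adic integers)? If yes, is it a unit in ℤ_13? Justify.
x ∈ ℤ_13 but not a unit; v_13(x) = 2 > 0

ℤ_13 = {x ∈ ℚ_13 : v_13(x) ≥ 0} and ℤ_13^× = {x ∈ ℤ_13 : v_13(x) = 0}. Here v_13(5239/16) = v_13(num) − v_13(den) = 2; compare against these criteria.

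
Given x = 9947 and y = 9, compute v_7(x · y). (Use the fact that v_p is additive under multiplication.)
v_7(89523) = 3

v_p(x) = 3 (factor: 9947 = 7^3 · 29); v_p(y) = 0 (factor: 9 = 7^0 · 9). Additivity: v_p(xy) = v_p(x) + v_p(y) = 3 + 0 = 3. (Direct check: xy = 89523 = 7^3 · (261).)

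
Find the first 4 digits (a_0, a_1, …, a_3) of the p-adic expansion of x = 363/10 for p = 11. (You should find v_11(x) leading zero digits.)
(a_0, …, a_3) = (0, 0, 8, 7)

v_11(363/10) = 2, so a_0 = ... = a_1 = 0. Factor out: x = 11^2 · u with u = 3/10 a unit in ℤ_11. Expand u iteratively via a_{v+i} = u_i mod 11, u_{i+1} = (u_i − a_{v+i})/11:
  u_0 = 3/10;  a_2 = 8;  u_1 = (u_0 − 8)/11 = -7/10
  u_1 = -7/10;  a_3 = 7;  u_2 = (u_1 − 7)/11 = -7/10
Digits: (0, 0, 8, 7).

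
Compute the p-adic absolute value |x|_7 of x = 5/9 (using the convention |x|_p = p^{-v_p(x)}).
|5/9|_7 = 1

Step 1 — compute v_7(x) by factoring powers of 7 out of the numerator and denominator: v_7(5/9) = 0. Step 2 — apply |x|_p = p^{-v_p(x)} = 7^{0} = 1.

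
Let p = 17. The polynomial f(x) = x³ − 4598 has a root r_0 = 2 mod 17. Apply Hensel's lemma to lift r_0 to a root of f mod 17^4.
r_3 = 28562 (mod 83521)

Hensel: r_{i+1} = r_i − f(r_i)/f′(r_i) mod 17^{i+2}, where f′(x) = 3x². Iterate:
  r_0 = 2 (mod 17)
  r_1 = 240 (mod 289)
  r_2 = 3997 (mod 4913)
  r_3 = 28562 (mod 83521)
Final: r = 28562 with f(r) ≡ 0 mod 17^4.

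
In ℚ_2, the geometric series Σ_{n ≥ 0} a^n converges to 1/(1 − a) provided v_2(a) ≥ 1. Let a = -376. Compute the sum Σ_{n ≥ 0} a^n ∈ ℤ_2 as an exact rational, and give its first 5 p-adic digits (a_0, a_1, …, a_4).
Σ a^n = 1/(1 − a) = 1/377;  first 5 digits = (1, 0, 0, 1, 0)

v_2(a) = 3 ≥ 1, so the series converges in ℤ_2 to 1/(1 − a) = 1/(1 − (-376)) = 1/377. Expand this rational in ℤ_2: compute digits iteratively via d_i = x_i mod 2, x_{i+1} = (x_i − d_i)/2. The first 5 digits are (1, 0, 0, 1, 0).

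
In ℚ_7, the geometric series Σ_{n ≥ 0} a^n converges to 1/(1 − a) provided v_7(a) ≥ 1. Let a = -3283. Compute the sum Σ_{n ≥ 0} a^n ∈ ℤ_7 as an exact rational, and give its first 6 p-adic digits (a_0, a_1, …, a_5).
Σ a^n = 1/(1 − a) = 1/3284;  first 6 digits = (1, 0, 3, 4, 0, 4)

v_7(a) = 2 ≥ 1, so the series converges in ℤ_7 to 1/(1 − a) = 1/(1 − (-3283)) = 1/3284. Expand this rational in ℤ_7: compute digits iteratively via d_i = x_i mod 7, x_{i+1} = (x_i − d_i)/7. The first 6 digits are (1, 0, 3, 4, 0, 4).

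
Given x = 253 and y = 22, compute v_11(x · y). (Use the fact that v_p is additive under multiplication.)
v_11(5566) = 2

v_p(x) = 1 (factor: 253 = 11^1 · 23); v_p(y) = 1 (factor: 22 = 11^1 · 2). Additivity: v_p(xy) = v_p(x) + v_p(y) = 1 + 1 = 2. (Direct check: xy = 5566 = 11^2 · (46).)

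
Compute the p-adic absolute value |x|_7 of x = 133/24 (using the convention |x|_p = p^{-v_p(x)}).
|133/24|_7 = 1/7

Step 1 — compute v_7(x) by factoring powers of 7 out of the numerator and denominator: v_7(133/24) = 1. Step 2 — apply |x|_p = p^{-v_p(x)} = 7^{-1} = 1/7.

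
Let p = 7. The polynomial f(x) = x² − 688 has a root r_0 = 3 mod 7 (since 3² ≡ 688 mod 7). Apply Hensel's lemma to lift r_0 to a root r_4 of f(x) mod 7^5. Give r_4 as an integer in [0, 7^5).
r_4 = 6282 (mod 16807)

Hensel's recurrence: r_{i+1} = r_i − f(r_i)·(f′(r_i))^{-1} mod 7^{i+2}, with f′(x) = 2x. Iterate:
  r_0 = 3 (mod 7)
  r_1 = 10 (mod 49)
  r_2 = 108 (mod 343)
  r_3 = 1480 (mod 2401)
  r_4 = 6282 (mod 16807)
Final: r_4 = 6282, and one checks f(r_4) ≡ 0 mod 7^5.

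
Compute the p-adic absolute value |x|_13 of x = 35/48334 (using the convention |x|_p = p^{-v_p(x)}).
|35/48334|_13 = 2197

Step 1 — compute v_13(x) by factoring powers of 13 out of the numerator and denominator: v_13(35/48334) = -3. Step 2 — apply |x|_p = p^{-v_p(x)} = 13^{3} = 2197.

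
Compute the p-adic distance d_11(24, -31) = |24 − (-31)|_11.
d_11(24, -31) = 1/11

Step 1 — x − y = 24 − (-31) = 55. Step 2 — v_11(55) = 1 (factor: 55 = (11^1 · 5); the sign does not affect v_p). Step 3 — |x − y|_11 = 11^{-1} = 1/11.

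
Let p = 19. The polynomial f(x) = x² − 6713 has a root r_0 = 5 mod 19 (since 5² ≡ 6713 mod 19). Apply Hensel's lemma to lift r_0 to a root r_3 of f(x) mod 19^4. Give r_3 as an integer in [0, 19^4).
r_3 = 19157 (mod 130321)

Hensel's recurrence: r_{i+1} = r_i − f(r_i)·(f′(r_i))^{-1} mod 19^{i+2}, with f′(x) = 2x. Iterate:
  r_0 = 5 (mod 19)
  r_1 = 24 (mod 361)
  r_2 = 5439 (mod 6859)
  r_3 = 19157 (mod 130321)
Final: r_3 = 19157, and one checks f(r_3) ≡ 0 mod 19^4.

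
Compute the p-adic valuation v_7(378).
v_7(378) = 1

v_7(n) is the largest exponent k such that 7^k divides n. Factor out: 378 = 7^1 · 54. (Sign doesn't affect v_p.) So v_7(378) = 1.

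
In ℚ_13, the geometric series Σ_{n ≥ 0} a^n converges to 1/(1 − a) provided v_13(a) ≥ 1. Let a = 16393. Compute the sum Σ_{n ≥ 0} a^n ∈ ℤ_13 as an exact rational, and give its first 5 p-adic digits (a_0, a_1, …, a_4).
Σ a^n = 1/(1 − a) = -1/16392;  first 5 digits = (1, 0, 6, 7, 10)

v_13(a) = 2 ≥ 1, so the series converges in ℤ_13 to 1/(1 − a) = 1/(1 − 16393) = -1/16392. Expand this rational in ℤ_13: compute digits iteratively via d_i = x_i mod 13, x_{i+1} = (x_i − d_i)/13. The first 5 digits are (1, 0, 6, 7, 10).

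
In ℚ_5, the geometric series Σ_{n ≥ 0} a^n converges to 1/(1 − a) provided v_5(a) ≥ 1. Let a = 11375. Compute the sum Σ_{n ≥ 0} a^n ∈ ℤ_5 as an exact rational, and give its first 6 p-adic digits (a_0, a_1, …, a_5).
Σ a^n = 1/(1 − a) = -1/11374;  first 6 digits = (1, 0, 0, 1, 3, 3)

v_5(a) = 3 ≥ 1, so the series converges in ℤ_5 to 1/(1 − a) = 1/(1 − 11375) = -1/11374. Expand this rational in ℤ_5: compute digits iteratively via d_i = x_i mod 5, x_{i+1} = (x_i − d_i)/5. The first 6 digits are (1, 0, 0, 1, 3, 3).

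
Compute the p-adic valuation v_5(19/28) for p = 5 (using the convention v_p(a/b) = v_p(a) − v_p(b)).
v_5(19/28) = 0

Factor powers of 5 from the numerator and denominator of the reduced fraction: 19 = 5^0 · 19 and 28 = 5^0 · 28. Apply v_p(a/b) = v_p(a) − v_p(b): v_5(19/28) = 0 − 0 = 0.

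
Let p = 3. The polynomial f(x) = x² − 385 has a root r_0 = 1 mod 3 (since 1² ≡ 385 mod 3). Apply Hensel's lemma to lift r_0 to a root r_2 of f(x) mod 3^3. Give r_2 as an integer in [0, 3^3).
r_2 = 13 (mod 27)

Hensel's recurrence: r_{i+1} = r_i − f(r_i)·(f′(r_i))^{-1} mod 3^{i+2}, with f′(x) = 2x. Iterate:
  r_0 = 1 (mod 3)
  r_1 = 4 (mod 9)
  r_2 = 13 (mod 27)
Final: r_2 = 13, and one checks f(r_2) ≡ 0 mod 3^3.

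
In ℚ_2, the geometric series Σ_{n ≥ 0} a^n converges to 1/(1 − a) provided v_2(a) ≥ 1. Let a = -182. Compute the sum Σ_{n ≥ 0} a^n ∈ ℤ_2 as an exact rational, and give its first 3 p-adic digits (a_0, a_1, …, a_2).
Σ a^n = 1/(1 − a) = 1/183;  first 3 digits = (1, 1, 1)

v_2(a) = 1 ≥ 1, so the series converges in ℤ_2 to 1/(1 − a) = 1/(1 − (-182)) = 1/183. Expand this rational in ℤ_2: compute digits iteratively via d_i = x_i mod 2, x_{i+1} = (x_i − d_i)/2. The first 3 digits are (1, 1, 1).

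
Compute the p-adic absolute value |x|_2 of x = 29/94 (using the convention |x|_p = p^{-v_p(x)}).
|29/94|_2 = 2

Step 1 — compute v_2(x) by factoring powers of 2 out of the numerator and denominator: v_2(29/94) = -1. Step 2 — apply |x|_p = p^{-v_p(x)} = 2^{1} = 2.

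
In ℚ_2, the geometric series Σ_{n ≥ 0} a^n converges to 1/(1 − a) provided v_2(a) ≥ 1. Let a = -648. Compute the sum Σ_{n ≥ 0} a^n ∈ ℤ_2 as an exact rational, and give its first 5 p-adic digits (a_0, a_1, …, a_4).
Σ a^n = 1/(1 − a) = 1/649;  first 5 digits = (1, 0, 0, 1, 1)

v_2(a) = 3 ≥ 1, so the series converges in ℤ_2 to 1/(1 − a) = 1/(1 − (-648)) = 1/649. Expand this rational in ℤ_2: compute digits iteratively via d_i = x_i mod 2, x_{i+1} = (x_i − d_i)/2. The first 5 digits are (1, 0, 0, 1, 1).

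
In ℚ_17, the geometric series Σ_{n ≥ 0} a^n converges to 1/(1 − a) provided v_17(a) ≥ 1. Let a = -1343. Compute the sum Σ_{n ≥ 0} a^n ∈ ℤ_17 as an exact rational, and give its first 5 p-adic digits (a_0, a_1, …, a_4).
Σ a^n = 1/(1 − a) = 1/1344;  first 5 digits = (1, 6, 14, 4, 8)

v_17(a) = 1 ≥ 1, so the series converges in ℤ_17 to 1/(1 − a) = 1/(1 − (-1343)) = 1/1344. Expand this rational in ℤ_17: compute digits iteratively via d_i = x_i mod 17, x_{i+1} = (x_i − d_i)/17. The first 5 digits are (1, 6, 14, 4, 8).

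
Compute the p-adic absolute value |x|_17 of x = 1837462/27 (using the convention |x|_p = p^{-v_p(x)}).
|1837462/27|_17 = 1/83521

Step 1 — compute v_17(x) by factoring powers of 17 out of the numerator and denominator: v_17(1837462/27) = 4. Step 2 — apply |x|_p = p^{-v_p(x)} = 17^{-4} = 1/83521.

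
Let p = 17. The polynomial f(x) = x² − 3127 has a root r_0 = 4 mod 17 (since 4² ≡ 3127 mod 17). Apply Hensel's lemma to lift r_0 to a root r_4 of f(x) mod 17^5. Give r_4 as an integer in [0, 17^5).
r_4 = 976382 (mod 1419857)

Hensel's recurrence: r_{i+1} = r_i − f(r_i)·(f′(r_i))^{-1} mod 17^{i+2}, with f′(x) = 2x. Iterate:
  r_0 = 4 (mod 17)
  r_1 = 140 (mod 289)
  r_2 = 3608 (mod 4913)
  r_3 = 57651 (mod 83521)
  r_4 = 976382 (mod 1419857)
Final: r_4 = 976382, and one checks f(r_4) ≡ 0 mod 17^5.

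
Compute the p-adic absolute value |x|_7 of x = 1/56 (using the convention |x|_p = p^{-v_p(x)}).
|1/56|_7 = 7

Step 1 — compute v_7(x) by factoring powers of 7 out of the numerator and denominator: v_7(1/56) = -1. Step 2 — apply |x|_p = p^{-v_p(x)} = 7^{1} = 7.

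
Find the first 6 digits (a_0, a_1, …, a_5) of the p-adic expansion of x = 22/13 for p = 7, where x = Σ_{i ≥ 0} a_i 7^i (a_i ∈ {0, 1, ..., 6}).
(a_0, …, a_5) = (6, 1, 3, 6, 5, 4)

v_7(22/13) = 0 (numerator and denominator both coprime to 7), so x ∈ ℤ_7^×. Compute digits iteratively via a_i = x_i mod 7, x_{i+1} = (x_i − a_i)/7, with x_0 = x:
  x_0 = 22/13;  a_0 = 6;  x_1 = (x_0 − 6)/7 = -8/13
  x_1 = -8/13;  a_1 = 1;  x_2 = (x_1 − 1)/7 = -3/13
  x_2 = -3/13;  a_2 = 3;  x_3 = (x_2 − 3)/7 = -6/13
  x_3 = -6/13;  a_3 = 6;  x_4 = (x_3 − 6)/7 = -12/13
  x_4 = -12/13;  a_4 = 5;  x_5 = (x_4 − 5)/7 = -11/13
  x_5 = -11/13;  a_5 = 4;  x_6 = (x_5 − 4)/7 = -9/13
Digits: (6, 1, 3, 6, 5, 4).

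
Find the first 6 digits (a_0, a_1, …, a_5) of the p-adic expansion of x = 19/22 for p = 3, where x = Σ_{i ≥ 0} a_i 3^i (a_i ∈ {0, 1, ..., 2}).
(a_0, …, a_5) = (1, 2, 0, 1, 0, 0)

v_3(19/22) = 0 (numerator and denominator both coprime to 3), so x ∈ ℤ_3^×. Compute digits iteratively via a_i = x_i mod 3, x_{i+1} = (x_i − a_i)/3, with x_0 = x:
  x_0 = 19/22;  a_0 = 1;  x_1 = (x_0 − 1)/3 = -1/22
  x_1 = -1/22;  a_1 = 2;  x_2 = (x_1 − 2)/3 = -15/22
  x_2 = -15/22;  a_2 = 0;  x_3 = (x_2 − 0)/3 = -5/22
  x_3 = -5/22;  a_3 = 1;  x_4 = (x_3 − 1)/3 = -9/22
  x_4 = -9/22;  a_4 = 0;  x_5 = (x_4 − 0)/3 = -3/22
  x_5 = -3/22;  a_5 = 0;  x_6 = (x_5 − 0)/3 = -1/22
Digits: (1, 2, 0, 1, 0, 0).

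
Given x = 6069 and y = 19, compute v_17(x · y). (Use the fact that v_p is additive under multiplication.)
v_17(115311) = 2

v_p(x) = 2 (factor: 6069 = 17^2 · 21); v_p(y) = 0 (factor: 19 = 17^0 · 19). Additivity: v_p(xy) = v_p(x) + v_p(y) = 2 + 0 = 2. (Direct check: xy = 115311 = 17^2 · (399).)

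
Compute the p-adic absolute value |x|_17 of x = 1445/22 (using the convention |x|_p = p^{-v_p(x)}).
|1445/22|_17 = 1/289

Step 1 — compute v_17(x) by factoring powers of 17 out of the numerator and denominator: v_17(1445/22) = 2. Step 2 — apply |x|_p = p^{-v_p(x)} = 17^{-2} = 1/289.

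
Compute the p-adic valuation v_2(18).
v_2(18) = 1

v_2(n) is the largest exponent k such that 2^k divides n. Factor out: 18 = 2^1 · 9. (Sign doesn't affect v_p.) So v_2(18) = 1.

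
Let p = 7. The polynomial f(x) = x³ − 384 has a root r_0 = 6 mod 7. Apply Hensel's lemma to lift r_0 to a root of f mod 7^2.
r_1 = 13 (mod 49)

Hensel: r_{i+1} = r_i − f(r_i)/f′(r_i) mod 7^{i+2}, where f′(x) = 3x². Iterate:
  r_0 = 6 (mod 7)
  r_1 = 13 (mod 49)
Final: r = 13 with f(r) ≡ 0 mod 7^2.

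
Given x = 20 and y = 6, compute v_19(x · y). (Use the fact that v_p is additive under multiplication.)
v_19(120) = 0

v_p(x) = 0 (factor: 20 = 19^0 · 20); v_p(y) = 0 (factor: 6 = 19^0 · 6). Additivity: v_p(xy) = v_p(x) + v_p(y) = 0 + 0 = 0. (Direct check: xy = 120 = 19^0 · (120).)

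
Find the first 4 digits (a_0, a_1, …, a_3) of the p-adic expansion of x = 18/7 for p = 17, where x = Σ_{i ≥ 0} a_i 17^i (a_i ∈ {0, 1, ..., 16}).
(a_0, …, a_3) = (5, 12, 9, 14)

v_17(18/7) = 0 (numerator and denominator both coprime to 17), so x ∈ ℤ_17^×. Compute digits iteratively via a_i = x_i mod 17, x_{i+1} = (x_i − a_i)/17, with x_0 = x:
  x_0 = 18/7;  a_0 = 5;  x_1 = (x_0 − 5)/17 = -1/7
  x_1 = -1/7;  a_1 = 12;  x_2 = (x_1 − 12)/17 = -5/7
  x_2 = -5/7;  a_2 = 9;  x_3 = (x_2 − 9)/17 = -4/7
  x_3 = -4/7;  a_3 = 14;  x_4 = (x_3 − 14)/17 = -6/7
Digits: (5, 12, 9, 14).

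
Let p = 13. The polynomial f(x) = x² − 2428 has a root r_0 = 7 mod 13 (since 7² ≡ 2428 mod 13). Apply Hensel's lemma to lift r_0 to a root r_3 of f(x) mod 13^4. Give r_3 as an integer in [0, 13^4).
r_3 = 8639 (mod 28561)

Hensel's recurrence: r_{i+1} = r_i − f(r_i)·(f′(r_i))^{-1} mod 13^{i+2}, with f′(x) = 2x. Iterate:
  r_0 = 7 (mod 13)
  r_1 = 20 (mod 169)
  r_2 = 2048 (mod 2197)
  r_3 = 8639 (mod 28561)
Final: r_3 = 8639, and one checks f(r_3) ≡ 0 mod 13^4.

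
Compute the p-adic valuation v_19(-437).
v_19(-437) = 1

v_19(n) is the largest exponent k such that 19^k divides n. Factor out: -437 = -19^1 · 23. (Sign doesn't affect v_p.) So v_19(-437) = 1.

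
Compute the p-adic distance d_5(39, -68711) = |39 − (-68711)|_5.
d_5(39, -68711) = 1/3125

Step 1 — x − y = 39 − (-68711) = 68750. Step 2 — v_5(68750) = 5 (factor: 68750 = (5^5 · 22); the sign does not affect v_p). Step 3 — |x − y|_5 = 5^{-5} = 1/3125.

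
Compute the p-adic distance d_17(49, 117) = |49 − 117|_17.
d_17(49, 117) = 1/17

Step 1 — x − y = 49 − 117 = -68. Step 2 — v_17(-68) = 1 (factor: -68 = −(17^1 · 4); the sign does not affect v_p). Step 3 — |x − y|_17 = 17^{-1} = 1/17.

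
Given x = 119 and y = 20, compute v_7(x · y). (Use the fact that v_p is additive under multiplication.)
v_7(2380) = 1

v_p(x) = 1 (factor: 119 = 7^1 · 17); v_p(y) = 0 (factor: 20 = 7^0 · 20). Additivity: v_p(xy) = v_p(x) + v_p(y) = 1 + 0 = 1. (Direct check: xy = 2380 = 7^1 · (340).)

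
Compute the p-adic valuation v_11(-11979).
v_11(-11979) = 3

v_11(n) is the largest exponent k such that 11^k divides n. Factor out: -11979 = -11^3 · 9. (Sign doesn't affect v_p.) So v_11(-11979) = 3.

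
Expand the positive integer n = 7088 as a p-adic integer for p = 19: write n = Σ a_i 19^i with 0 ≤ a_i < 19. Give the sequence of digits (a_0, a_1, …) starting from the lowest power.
(a_0, a_1, …) = (1, 12, 0, 1)

Repeated division by 19 gives the digits low-to-high: 7088 = 1 + 12·19^1 + 1·19^3. Digit sequence: (1, 12, 0, 1).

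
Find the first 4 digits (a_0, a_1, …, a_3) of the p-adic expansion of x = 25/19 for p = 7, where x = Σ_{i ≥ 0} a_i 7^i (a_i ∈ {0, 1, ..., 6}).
(a_0, …, a_3) = (5, 5, 4, 3)

v_7(25/19) = 0 (numerator and denominator both coprime to 7), so x ∈ ℤ_7^×. Compute digits iteratively via a_i = x_i mod 7, x_{i+1} = (x_i − a_i)/7, with x_0 = x:
  x_0 = 25/19;  a_0 = 5;  x_1 = (x_0 − 5)/7 = -10/19
  x_1 = -10/19;  a_1 = 5;  x_2 = (x_1 − 5)/7 = -15/19
  x_2 = -15/19;  a_2 = 4;  x_3 = (x_2 − 4)/7 = -13/19
  x_3 = -13/19;  a_3 = 3;  x_4 = (x_3 − 3)/7 = -10/19
Digits: (5, 5, 4, 3).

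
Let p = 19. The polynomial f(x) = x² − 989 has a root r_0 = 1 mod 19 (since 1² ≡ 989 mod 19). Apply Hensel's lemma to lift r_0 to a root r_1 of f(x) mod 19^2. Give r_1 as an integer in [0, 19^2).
r_1 = 134 (mod 361)

Hensel's recurrence: r_{i+1} = r_i − f(r_i)·(f′(r_i))^{-1} mod 19^{i+2}, with f′(x) = 2x. Iterate:
  r_0 = 1 (mod 19)
  r_1 = 134 (mod 361)
Final: r_1 = 134, and one checks f(r_1) ≡ 0 mod 19^2.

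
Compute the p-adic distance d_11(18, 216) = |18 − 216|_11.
d_11(18, 216) = 1/11

Step 1 — x − y = 18 − 216 = -198. Step 2 — v_11(-198) = 1 (factor: -198 = −(11^1 · 18); the sign does not affect v_p). Step 3 — |x − y|_11 = 11^{-1} = 1/11.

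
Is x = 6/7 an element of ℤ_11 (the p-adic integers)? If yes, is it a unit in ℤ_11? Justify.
x ∈ ℤ_11^× (unit); v_11(x) = 0

ℤ_11 = {x ∈ ℚ_11 : v_11(x) ≥ 0} and ℤ_11^× = {x ∈ ℤ_11 : v_11(x) = 0}. Here v_11(6/7) = v_11(num) − v_11(den) = 0; compare against these criteria.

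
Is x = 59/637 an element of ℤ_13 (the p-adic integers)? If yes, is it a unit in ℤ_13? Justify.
x ∉ ℤ_13 (v_13(x) = -1 < 0)

ℤ_13 = {x ∈ ℚ_13 : v_13(x) ≥ 0} and ℤ_13^× = {x ∈ ℤ_13 : v_13(x) = 0}. Here v_13(59/637) = v_13(num) − v_13(den) = -1; compare against these criteria.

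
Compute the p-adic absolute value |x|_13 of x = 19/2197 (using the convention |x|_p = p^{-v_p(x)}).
|19/2197|_13 = 2197

Step 1 — compute v_13(x) by factoring powers of 13 out of the numerator and denominator: v_13(19/2197) = -3. Step 2 — apply |x|_p = p^{-v_p(x)} = 13^{3} = 2197.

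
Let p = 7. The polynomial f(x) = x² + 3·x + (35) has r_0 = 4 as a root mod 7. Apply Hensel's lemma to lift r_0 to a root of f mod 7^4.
r_3 = 1642 (mod 2401)

Hensel: r_{i+1} = r_i − f(r_i)·(f′(r_i))^{-1} mod 7^{i+2}, f′(x) = 2x + 3. Iterate:
  r_0 = 4 (mod 7)
  r_1 = 25 (mod 49)
  r_2 = 270 (mod 343)
  r_3 = 1642 (mod 2401)
Final: r = 1642 satisfies f(r) ≡ 0 mod 7^4.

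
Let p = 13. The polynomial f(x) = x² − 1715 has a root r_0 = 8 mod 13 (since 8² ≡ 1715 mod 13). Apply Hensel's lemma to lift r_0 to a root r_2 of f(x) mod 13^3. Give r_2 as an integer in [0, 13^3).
r_2 = 2023 (mod 2197)

Hensel's recurrence: r_{i+1} = r_i − f(r_i)·(f′(r_i))^{-1} mod 13^{i+2}, with f′(x) = 2x. Iterate:
  r_0 = 8 (mod 13)
  r_1 = 164 (mod 169)
  r_2 = 2023 (mod 2197)
Final: r_2 = 2023, and one checks f(r_2) ≡ 0 mod 13^3.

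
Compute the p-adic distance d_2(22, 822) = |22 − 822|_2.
d_2(22, 822) = 1/32

Step 1 — x − y = 22 − 822 = -800. Step 2 — v_2(-800) = 5 (factor: -800 = −(2^5 · 25); the sign does not affect v_p). Step 3 — |x − y|_2 = 2^{-5} = 1/32.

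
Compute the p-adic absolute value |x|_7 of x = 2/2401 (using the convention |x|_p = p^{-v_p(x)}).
|2/2401|_7 = 2401

Step 1 — compute v_7(x) by factoring powers of 7 out of the numerator and denominator: v_7(2/2401) = -4. Step 2 — apply |x|_p = p^{-v_p(x)} = 7^{4} = 2401.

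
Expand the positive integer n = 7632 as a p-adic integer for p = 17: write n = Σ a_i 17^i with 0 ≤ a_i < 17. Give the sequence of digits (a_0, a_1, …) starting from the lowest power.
(a_0, a_1, …) = (16, 6, 9, 1)

Repeated division by 17 gives the digits low-to-high: 7632 = 16 + 6·17^1 + 9·17^2 + 1·17^3. Digit sequence: (16, 6, 9, 1).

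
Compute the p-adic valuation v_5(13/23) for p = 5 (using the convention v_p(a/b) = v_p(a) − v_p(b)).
v_5(13/23) = 0

Factor powers of 5 from the numerator and denominator of the reduced fraction: 13 = 5^0 · 13 and 23 = 5^0 · 23. Apply v_p(a/b) = v_p(a) − v_p(b): v_5(13/23) = 0 − 0 = 0.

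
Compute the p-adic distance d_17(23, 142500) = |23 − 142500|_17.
d_17(23, 142500) = 1/4913

Step 1 — x − y = 23 − 142500 = -142477. Step 2 — v_17(-142477) = 3 (factor: -142477 = −(17^3 · 29); the sign does not affect v_p). Step 3 — |x − y|_17 = 17^{-3} = 1/4913.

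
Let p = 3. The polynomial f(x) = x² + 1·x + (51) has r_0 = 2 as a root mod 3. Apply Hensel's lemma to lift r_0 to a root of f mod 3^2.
r_1 = 5 (mod 9)

Hensel: r_{i+1} = r_i − f(r_i)·(f′(r_i))^{-1} mod 3^{i+2}, f′(x) = 2x + 1. Iterate:
  r_0 = 2 (mod 3)
  r_1 = 5 (mod 9)
Final: r = 5 satisfies f(r) ≡ 0 mod 3^2.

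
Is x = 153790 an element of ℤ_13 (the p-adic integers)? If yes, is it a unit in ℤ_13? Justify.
x ∈ ℤ_13 but not a unit; v_13(x) = 3 > 0

ℤ_13 = {x ∈ ℚ_13 : v_13(x) ≥ 0} and ℤ_13^× = {x ∈ ℤ_13 : v_13(x) = 0}. Here v_13(153790) = v_13(num) − v_13(den) = 3; compare against these criteria.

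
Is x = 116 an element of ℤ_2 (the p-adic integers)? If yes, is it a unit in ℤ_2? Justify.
x ∈ ℤ_2 but not a unit; v_2(x) = 2 > 0

ℤ_2 = {x ∈ ℚ_2 : v_2(x) ≥ 0} and ℤ_2^× = {x ∈ ℤ_2 : v_2(x) = 0}. Here v_2(116) = v_2(num) − v_2(den) = 2; compare against these criteria.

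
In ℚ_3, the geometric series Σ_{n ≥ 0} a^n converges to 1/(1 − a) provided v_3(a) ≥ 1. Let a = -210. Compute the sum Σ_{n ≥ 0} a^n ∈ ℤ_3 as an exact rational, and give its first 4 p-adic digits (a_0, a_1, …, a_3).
Σ a^n = 1/(1 − a) = 1/211;  first 4 digits = (1, 2, 1, 1)

v_3(a) = 1 ≥ 1, so the series converges in ℤ_3 to 1/(1 − a) = 1/(1 − (-210)) = 1/211. Expand this rational in ℤ_3: compute digits iteratively via d_i = x_i mod 3, x_{i+1} = (x_i − d_i)/3. The first 4 digits are (1, 2, 1, 1).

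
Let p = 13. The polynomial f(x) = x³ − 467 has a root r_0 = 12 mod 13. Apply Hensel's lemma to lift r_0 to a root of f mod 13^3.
r_2 = 324 (mod 2197)

Hensel: r_{i+1} = r_i − f(r_i)/f′(r_i) mod 13^{i+2}, where f′(x) = 3x². Iterate:
  r_0 = 12 (mod 13)
  r_1 = 155 (mod 169)
  r_2 = 324 (mod 2197)
Final: r = 324 with f(r) ≡ 0 mod 13^3.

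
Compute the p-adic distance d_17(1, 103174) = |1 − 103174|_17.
d_17(1, 103174) = 1/4913

Step 1 — x − y = 1 − 103174 = -103173. Step 2 — v_17(-103173) = 3 (factor: -103173 = −(17^3 · 21); the sign does not affect v_p). Step 3 — |x − y|_17 = 17^{-3} = 1/4913.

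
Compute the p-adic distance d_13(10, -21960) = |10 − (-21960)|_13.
d_13(10, -21960) = 1/2197

Step 1 — x − y = 10 − (-21960) = 21970. Step 2 — v_13(21970) = 3 (factor: 21970 = (13^3 · 10); the sign does not affect v_p). Step 3 — |x − y|_13 = 13^{-3} = 1/2197.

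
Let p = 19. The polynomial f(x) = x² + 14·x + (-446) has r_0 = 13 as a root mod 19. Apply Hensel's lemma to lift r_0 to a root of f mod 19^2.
r_1 = 241 (mod 361)

Hensel: r_{i+1} = r_i − f(r_i)·(f′(r_i))^{-1} mod 19^{i+2}, f′(x) = 2x + 14. Iterate:
  r_0 = 13 (mod 19)
  r_1 = 241 (mod 361)
Final: r = 241 satisfies f(r) ≡ 0 mod 19^2.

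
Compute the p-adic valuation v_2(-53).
v_2(-53) = 0

v_2(n) is the largest exponent k such that 2^k divides n. Factor out: -53 = -2^0 · 53. (Sign doesn't affect v_p.) So v_2(-53) = 0.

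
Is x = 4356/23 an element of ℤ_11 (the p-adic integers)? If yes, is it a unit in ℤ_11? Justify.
x ∈ ℤ_11 but not a unit; v_11(x) = 2 > 0

ℤ_11 = {x ∈ ℚ_11 : v_11(x) ≥ 0} and ℤ_11^× = {x ∈ ℤ_11 : v_11(x) = 0}. Here v_11(4356/23) = v_11(num) − v_11(den) = 2; compare against these criteria.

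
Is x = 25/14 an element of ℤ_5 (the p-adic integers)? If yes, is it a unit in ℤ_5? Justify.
x ∈ ℤ_5 but not a unit; v_5(x) = 2 > 0

ℤ_5 = {x ∈ ℚ_5 : v_5(x) ≥ 0} and ℤ_5^× = {x ∈ ℤ_5 : v_5(x) = 0}. Here v_5(25/14) = v_5(num) − v_5(den) = 2; compare against these criteria.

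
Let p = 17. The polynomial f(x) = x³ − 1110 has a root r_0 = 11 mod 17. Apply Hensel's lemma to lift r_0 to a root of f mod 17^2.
r_1 = 215 (mod 289)

Hensel: r_{i+1} = r_i − f(r_i)/f′(r_i) mod 17^{i+2}, where f′(x) = 3x². Iterate:
  r_0 = 11 (mod 17)
  r_1 = 215 (mod 289)
Final: r = 215 with f(r) ≡ 0 mod 17^2.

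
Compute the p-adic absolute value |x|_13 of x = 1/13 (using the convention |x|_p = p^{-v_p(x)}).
|1/13|_13 = 13

Step 1 — compute v_13(x) by factoring powers of 13 out of the numerator and denominator: v_13(1/13) = -1. Step 2 — apply |x|_p = p^{-v_p(x)} = 13^{1} = 13.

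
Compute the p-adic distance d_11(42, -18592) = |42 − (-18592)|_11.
d_11(42, -18592) = 1/1331

Step 1 — x − y = 42 − (-18592) = 18634. Step 2 — v_11(18634) = 3 (factor: 18634 = (11^3 · 14); the sign does not affect v_p). Step 3 — |x − y|_11 = 11^{-3} = 1/1331.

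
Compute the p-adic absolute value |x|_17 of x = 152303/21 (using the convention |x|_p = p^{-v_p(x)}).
|152303/21|_17 = 1/4913

Step 1 — compute v_17(x) by factoring powers of 17 out of the numerator and denominator: v_17(152303/21) = 3. Step 2 — apply |x|_p = p^{-v_p(x)} = 17^{-3} = 1/4913.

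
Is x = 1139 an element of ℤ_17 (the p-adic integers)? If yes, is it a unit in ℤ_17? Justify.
x ∈ ℤ_17 but not a unit; v_17(x) = 1 > 0

ℤ_17 = {x ∈ ℚ_17 : v_17(x) ≥ 0} and ℤ_17^× = {x ∈ ℤ_17 : v_17(x) = 0}. Here v_17(1139) = v_17(num) − v_17(den) = 1; compare against these criteria.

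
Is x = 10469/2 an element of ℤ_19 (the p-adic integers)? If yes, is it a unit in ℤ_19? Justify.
x ∈ ℤ_19 but not a unit; v_19(x) = 2 > 0

ℤ_19 = {x ∈ ℚ_19 : v_19(x) ≥ 0} and ℤ_19^× = {x ∈ ℤ_19 : v_19(x) = 0}. Here v_19(10469/2) = v_19(num) − v_19(den) = 2; compare against these criteria.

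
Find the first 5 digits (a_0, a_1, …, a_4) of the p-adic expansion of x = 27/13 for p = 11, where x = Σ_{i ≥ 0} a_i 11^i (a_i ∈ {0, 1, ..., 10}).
(a_0, …, a_4) = (8, 2, 4, 3, 9)

v_11(27/13) = 0 (numerator and denominator both coprime to 11), so x ∈ ℤ_11^×. Compute digits iteratively via a_i = x_i mod 11, x_{i+1} = (x_i − a_i)/11, with x_0 = x:
  x_0 = 27/13;  a_0 = 8;  x_1 = (x_0 − 8)/11 = -7/13
  x_1 = -7/13;  a_1 = 2;  x_2 = (x_1 − 2)/11 = -3/13
  x_2 = -3/13;  a_2 = 4;  x_3 = (x_2 − 4)/11 = -5/13
  x_3 = -5/13;  a_3 = 3;  x_4 = (x_3 − 3)/11 = -4/13
  x_4 = -4/13;  a_4 = 9;  x_5 = (x_4 − 9)/11 = -11/13
Digits: (8, 2, 4, 3, 9).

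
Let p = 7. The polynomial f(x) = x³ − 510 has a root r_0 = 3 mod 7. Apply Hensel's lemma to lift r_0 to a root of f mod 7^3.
r_2 = 157 (mod 343)

Hensel: r_{i+1} = r_i − f(r_i)/f′(r_i) mod 7^{i+2}, where f′(x) = 3x². Iterate:
  r_0 = 3 (mod 7)
  r_1 = 10 (mod 49)
  r_2 = 157 (mod 343)
Final: r = 157 with f(r) ≡ 0 mod 7^3.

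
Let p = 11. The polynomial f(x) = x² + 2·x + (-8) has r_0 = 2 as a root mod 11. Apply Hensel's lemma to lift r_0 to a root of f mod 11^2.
r_1 = 2 (mod 121)

Hensel: r_{i+1} = r_i − f(r_i)·(f′(r_i))^{-1} mod 11^{i+2}, f′(x) = 2x + 2. Iterate:
  r_0 = 2 (mod 11)
  r_1 = 2 (mod 121)
Final: r = 2 satisfies f(r) ≡ 0 mod 11^2.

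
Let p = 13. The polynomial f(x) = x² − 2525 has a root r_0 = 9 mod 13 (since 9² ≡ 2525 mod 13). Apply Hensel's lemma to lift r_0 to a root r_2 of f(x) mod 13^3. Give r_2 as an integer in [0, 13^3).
r_2 = 971 (mod 2197)

Hensel's recurrence: r_{i+1} = r_i − f(r_i)·(f′(r_i))^{-1} mod 13^{i+2}, with f′(x) = 2x. Iterate:
  r_0 = 9 (mod 13)
  r_1 = 126 (mod 169)
  r_2 = 971 (mod 2197)
Final: r_2 = 971, and one checks f(r_2) ≡ 0 mod 13^3.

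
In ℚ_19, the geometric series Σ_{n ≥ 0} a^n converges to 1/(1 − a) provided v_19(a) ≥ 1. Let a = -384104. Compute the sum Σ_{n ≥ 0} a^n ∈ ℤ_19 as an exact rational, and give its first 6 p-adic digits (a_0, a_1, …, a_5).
Σ a^n = 1/(1 − a) = 1/384105;  first 6 digits = (1, 0, 0, 1, 16, 18)

v_19(a) = 3 ≥ 1, so the series converges in ℤ_19 to 1/(1 − a) = 1/(1 − (-384104)) = 1/384105. Expand this rational in ℤ_19: compute digits iteratively via d_i = x_i mod 19, x_{i+1} = (x_i − d_i)/19. The first 6 digits are (1, 0, 0, 1, 16, 18).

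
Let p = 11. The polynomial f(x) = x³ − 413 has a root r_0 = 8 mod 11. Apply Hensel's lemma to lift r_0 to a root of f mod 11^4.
r_3 = 5651 (mod 14641)

Hensel: r_{i+1} = r_i − f(r_i)/f′(r_i) mod 11^{i+2}, where f′(x) = 3x². Iterate:
  r_0 = 8 (mod 11)
  r_1 = 85 (mod 121)
  r_2 = 327 (mod 1331)
  r_3 = 5651 (mod 14641)
Final: r = 5651 with f(r) ≡ 0 mod 11^4.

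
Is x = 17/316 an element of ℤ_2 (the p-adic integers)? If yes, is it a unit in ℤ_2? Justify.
x ∉ ℤ_2 (v_2(x) = -2 < 0)

ℤ_2 = {x ∈ ℚ_2 : v_2(x) ≥ 0} and ℤ_2^× = {x ∈ ℤ_2 : v_2(x) = 0}. Here v_2(17/316) = v_2(num) − v_2(den) = -2; compare against these criteria.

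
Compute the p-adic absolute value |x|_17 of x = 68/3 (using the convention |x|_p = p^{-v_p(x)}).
|68/3|_17 = 1/17

Step 1 — compute v_17(x) by factoring powers of 17 out of the numerator and denominator: v_17(68/3) = 1. Step 2 — apply |x|_p = p^{-v_p(x)} = 17^{-1} = 1/17.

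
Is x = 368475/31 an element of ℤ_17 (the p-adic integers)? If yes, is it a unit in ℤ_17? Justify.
x ∈ ℤ_17 but not a unit; v_17(x) = 3 > 0

ℤ_17 = {x ∈ ℚ_17 : v_17(x) ≥ 0} and ℤ_17^× = {x ∈ ℤ_17 : v_17(x) = 0}. Here v_17(368475/31) = v_17(num) − v_17(den) = 3; compare against these criteria.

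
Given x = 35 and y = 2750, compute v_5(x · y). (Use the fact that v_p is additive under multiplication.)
v_5(96250) = 4

v_p(x) = 1 (factor: 35 = 5^1 · 7); v_p(y) = 3 (factor: 2750 = 5^3 · 22). Additivity: v_p(xy) = v_p(x) + v_p(y) = 1 + 3 = 4. (Direct check: xy = 96250 = 5^4 · (154).)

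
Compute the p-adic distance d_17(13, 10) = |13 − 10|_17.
d_17(13, 10) = 1

Step 1 — x − y = 13 − 10 = 3. Step 2 — v_17(3) = 0 (factor: 3 = (17^0 · 3); the sign does not affect v_p). Step 3 — |x − y|_17 = 17^{0} = 1.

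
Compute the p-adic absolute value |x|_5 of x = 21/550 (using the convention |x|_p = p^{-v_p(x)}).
|21/550|_5 = 25

Step 1 — compute v_5(x) by factoring powers of 5 out of the numerator and denominator: v_5(21/550) = -2. Step 2 — apply |x|_p = p^{-v_p(x)} = 5^{2} = 25.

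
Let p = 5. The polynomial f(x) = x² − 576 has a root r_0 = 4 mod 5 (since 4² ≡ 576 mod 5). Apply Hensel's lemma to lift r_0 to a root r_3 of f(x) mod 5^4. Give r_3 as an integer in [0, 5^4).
r_3 = 24 (mod 625)

Hensel's recurrence: r_{i+1} = r_i − f(r_i)·(f′(r_i))^{-1} mod 5^{i+2}, with f′(x) = 2x. Iterate:
  r_0 = 4 (mod 5)
  r_1 = 24 (mod 25)
  r_2 = 24 (mod 125)
  r_3 = 24 (mod 625)
Final: r_3 = 24, and one checks f(r_3) ≡ 0 mod 5^4.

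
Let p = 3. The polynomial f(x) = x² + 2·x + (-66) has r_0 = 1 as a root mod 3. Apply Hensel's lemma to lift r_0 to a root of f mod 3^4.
r_3 = 37 (mod 81)

Hensel: r_{i+1} = r_i − f(r_i)·(f′(r_i))^{-1} mod 3^{i+2}, f′(x) = 2x + 2. Iterate:
  r_0 = 1 (mod 3)
  r_1 = 1 (mod 9)
  r_2 = 10 (mod 27)
  r_3 = 37 (mod 81)
Final: r = 37 satisfies f(r) ≡ 0 mod 3^4.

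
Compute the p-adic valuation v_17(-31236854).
v_17(-31236854) = 5

v_17(n) is the largest exponent k such that 17^k divides n. Factor out: -31236854 = -17^5 · 22. (Sign doesn't affect v_p.) So v_17(-31236854) = 5.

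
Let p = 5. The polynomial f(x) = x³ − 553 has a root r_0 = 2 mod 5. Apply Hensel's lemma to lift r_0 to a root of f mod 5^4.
r_3 = 112 (mod 625)

Hensel: r_{i+1} = r_i − f(r_i)/f′(r_i) mod 5^{i+2}, where f′(x) = 3x². Iterate:
  r_0 = 2 (mod 5)
  r_1 = 12 (mod 25)
  r_2 = 112 (mod 125)
  r_3 = 112 (mod 625)
Final: r = 112 with f(r) ≡ 0 mod 5^4.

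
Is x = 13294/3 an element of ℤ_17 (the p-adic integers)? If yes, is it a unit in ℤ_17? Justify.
x ∈ ℤ_17 but not a unit; v_17(x) = 2 > 0

ℤ_17 = {x ∈ ℚ_17 : v_17(x) ≥ 0} and ℤ_17^× = {x ∈ ℤ_17 : v_17(x) = 0}. Here v_17(13294/3) = v_17(num) − v_17(den) = 2; compare against these criteria.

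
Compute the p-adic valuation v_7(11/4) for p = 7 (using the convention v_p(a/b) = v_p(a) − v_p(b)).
v_7(11/4) = 0

Factor powers of 7 from the numerator and denominator of the reduced fraction: 11 = 7^0 · 11 and 4 = 7^0 · 4. Apply v_p(a/b) = v_p(a) − v_p(b): v_7(11/4) = 0 − 0 = 0.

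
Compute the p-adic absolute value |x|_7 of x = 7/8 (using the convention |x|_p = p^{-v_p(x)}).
|7/8|_7 = 1/7

Step 1 — compute v_7(x) by factoring powers of 7 out of the numerator and denominator: v_7(7/8) = 1. Step 2 — apply |x|_p = p^{-v_p(x)} = 7^{-1} = 1/7.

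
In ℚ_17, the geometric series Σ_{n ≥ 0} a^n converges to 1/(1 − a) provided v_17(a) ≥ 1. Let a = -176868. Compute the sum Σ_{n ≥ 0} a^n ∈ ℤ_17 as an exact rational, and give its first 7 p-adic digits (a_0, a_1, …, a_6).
Σ a^n = 1/(1 − a) = 1/176869;  first 7 digits = (1, 0, 0, 15, 14, 16, 3)

v_17(a) = 3 ≥ 1, so the series converges in ℤ_17 to 1/(1 − a) = 1/(1 − (-176868)) = 1/176869. Expand this rational in ℤ_17: compute digits iteratively via d_i = x_i mod 17, x_{i+1} = (x_i − d_i)/17. The first 7 digits are (1, 0, 0, 15, 14, 16, 3).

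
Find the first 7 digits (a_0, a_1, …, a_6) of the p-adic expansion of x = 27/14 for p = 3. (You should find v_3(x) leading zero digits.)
(a_0, …, a_6) = (0, 0, 0, 2, 0, 0, 1)

v_3(27/14) = 3, so a_0 = ... = a_2 = 0. Factor out: x = 3^3 · u with u = 1/14 a unit in ℤ_3. Expand u iteratively via a_{v+i} = u_i mod 3, u_{i+1} = (u_i − a_{v+i})/3:
  u_0 = 1/14;  a_3 = 2;  u_1 = (u_0 − 2)/3 = -9/14
  u_1 = -9/14;  a_4 = 0;  u_2 = (u_1 − 0)/3 = -3/14
  u_2 = -3/14;  a_5 = 0;  u_3 = (u_2 − 0)/3 = -1/14
  u_3 = -1/14;  a_6 = 1;  u_4 = (u_3 − 1)/3 = -5/14
Digits: (0, 0, 0, 2, 0, 0, 1).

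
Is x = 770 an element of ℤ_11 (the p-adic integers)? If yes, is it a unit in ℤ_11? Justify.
x ∈ ℤ_11 but not a unit; v_11(x) = 1 > 0

ℤ_11 = {x ∈ ℚ_11 : v_11(x) ≥ 0} and ℤ_11^× = {x ∈ ℤ_11 : v_11(x) = 0}. Here v_11(770) = v_11(num) − v_11(den) = 1; compare against these criteria.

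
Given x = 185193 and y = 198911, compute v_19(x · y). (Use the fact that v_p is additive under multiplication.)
v_19(36836924823) = 6

v_p(x) = 3 (factor: 185193 = 19^3 · 27); v_p(y) = 3 (factor: 198911 = 19^3 · 29). Additivity: v_p(xy) = v_p(x) + v_p(y) = 3 + 3 = 6. (Direct check: xy = 36836924823 = 19^6 · (783).)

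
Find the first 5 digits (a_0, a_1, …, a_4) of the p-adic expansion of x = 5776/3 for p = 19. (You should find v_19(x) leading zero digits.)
(a_0, …, a_4) = (0, 0, 18, 12, 12)

v_19(5776/3) = 2, so a_0 = ... = a_1 = 0. Factor out: x = 19^2 · u with u = 16/3 a unit in ℤ_19. Expand u iteratively via a_{v+i} = u_i mod 19, u_{i+1} = (u_i − a_{v+i})/19:
  u_0 = 16/3;  a_2 = 18;  u_1 = (u_0 − 18)/19 = -2/3
  u_1 = -2/3;  a_3 = 12;  u_2 = (u_1 − 12)/19 = -2/3
  u_2 = -2/3;  a_4 = 12;  u_3 = (u_2 − 12)/19 = -2/3
Digits: (0, 0, 18, 12, 12).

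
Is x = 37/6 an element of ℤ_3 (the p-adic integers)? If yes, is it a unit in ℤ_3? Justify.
x ∉ ℤ_3 (v_3(x) = -1 < 0)

ℤ_3 = {x ∈ ℚ_3 : v_3(x) ≥ 0} and ℤ_3^× = {x ∈ ℤ_3 : v_3(x) = 0}. Here v_3(37/6) = v_3(num) − v_3(den) = -1; compare against these criteria.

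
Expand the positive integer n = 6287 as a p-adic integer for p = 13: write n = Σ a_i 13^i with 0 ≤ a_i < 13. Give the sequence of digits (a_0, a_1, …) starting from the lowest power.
(a_0, a_1, …) = (8, 2, 11, 2)

Repeated division by 13 gives the digits low-to-high: 6287 = 8 + 2·13^1 + 11·13^2 + 2·13^3. Digit sequence: (8, 2, 11, 2).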